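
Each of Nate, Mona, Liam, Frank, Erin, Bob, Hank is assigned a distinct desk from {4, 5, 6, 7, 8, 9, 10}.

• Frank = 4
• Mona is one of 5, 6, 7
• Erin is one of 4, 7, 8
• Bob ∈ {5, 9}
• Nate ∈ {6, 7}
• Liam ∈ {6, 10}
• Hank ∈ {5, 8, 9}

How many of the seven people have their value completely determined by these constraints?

Frank has just one choice, so Frank = 4. Remove 4 from Erin.
The 6 still-open variables draw from only 6 values {5, 6, 7, 8, 9, 10}, so each is used; only Liam can be 10, hence Liam = 10.
Determined: Liam=10, Frank=4. The other people each still have more than one consistent value. That makes 2.

2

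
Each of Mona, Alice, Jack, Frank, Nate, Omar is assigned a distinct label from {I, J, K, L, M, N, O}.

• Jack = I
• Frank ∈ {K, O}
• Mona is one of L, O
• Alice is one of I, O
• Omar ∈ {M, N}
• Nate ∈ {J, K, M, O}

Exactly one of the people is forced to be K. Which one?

Frank

Jack must be I (only option left). Strike I from Alice.
Alice has just one choice, so Alice = O. So Mona, Frank, Nate can't be O.
So K goes to Frank.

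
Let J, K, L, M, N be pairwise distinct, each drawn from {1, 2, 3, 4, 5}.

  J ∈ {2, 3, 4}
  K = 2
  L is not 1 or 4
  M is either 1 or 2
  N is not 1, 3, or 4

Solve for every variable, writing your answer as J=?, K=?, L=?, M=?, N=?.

K has just one choice, so K = 2. Remove 2 from J, L, M, N.
That leaves M = 1.
N has just one choice, so N = 5. Remove 5 from L.
L has just one choice, so L = 3. Strike 3 from J.
J has just one choice, so J = 4.

J=4, K=2, L=3, M=1, N=5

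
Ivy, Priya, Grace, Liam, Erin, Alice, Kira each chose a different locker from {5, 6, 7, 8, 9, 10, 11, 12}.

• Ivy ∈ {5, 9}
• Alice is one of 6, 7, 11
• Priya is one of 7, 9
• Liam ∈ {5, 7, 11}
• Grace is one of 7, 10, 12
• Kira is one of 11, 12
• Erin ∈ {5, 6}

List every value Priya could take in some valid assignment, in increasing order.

Among the 7 variables, 10 fits only Grace (and all 7 values in {5, 6, 7, 9, 10, 11, 12} must be used), so Grace = 10.
The 6 still-open variables draw from only 6 values {5, 6, 7, 9, 11, 12}, so each is used; only Kira can be 12, hence Kira = 12.
No further eliminations apply; Priya can still be any of 7, 9.

7, 9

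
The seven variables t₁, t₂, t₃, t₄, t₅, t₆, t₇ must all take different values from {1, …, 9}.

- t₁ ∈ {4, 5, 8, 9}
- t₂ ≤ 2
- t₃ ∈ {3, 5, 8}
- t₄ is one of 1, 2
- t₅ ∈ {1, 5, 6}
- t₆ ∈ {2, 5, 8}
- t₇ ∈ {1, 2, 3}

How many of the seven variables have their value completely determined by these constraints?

2

t₂ and t₄ share exactly the 2 values {1, 2}; by pigeonhole those values go to them, so strike 1, 2 from t₅, t₆, t₇.
t₇ has just one choice, so t₇ = 3. Eliminate 3 elsewhere: t₃.
t₃ and t₆ between them cover only {5, 8} — a naked pair. Remove those values from t₁, t₅.
t₅ must be 6 (only option left).
Determined: t₅=6, t₇=3. The other variables each still have more than one consistent value. That makes 2.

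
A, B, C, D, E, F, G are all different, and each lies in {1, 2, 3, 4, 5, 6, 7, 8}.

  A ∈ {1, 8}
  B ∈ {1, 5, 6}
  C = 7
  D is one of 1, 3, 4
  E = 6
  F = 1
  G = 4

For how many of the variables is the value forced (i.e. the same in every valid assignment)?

7

C has just one choice, so C = 7.
That leaves E = 6. Remove 6 from B.
That leaves F = 1. Eliminate 1 elsewhere: A, B, D.
G has just one choice, so G = 4. Strike 4 from D.
A's domain is down to {8}, so A = 8.
B must be 5 (only option left).
D has just one choice, so D = 3.
Every variable is fixed: A=8, B=5, C=7, D=3, E=6, F=1, G=4. That makes 7.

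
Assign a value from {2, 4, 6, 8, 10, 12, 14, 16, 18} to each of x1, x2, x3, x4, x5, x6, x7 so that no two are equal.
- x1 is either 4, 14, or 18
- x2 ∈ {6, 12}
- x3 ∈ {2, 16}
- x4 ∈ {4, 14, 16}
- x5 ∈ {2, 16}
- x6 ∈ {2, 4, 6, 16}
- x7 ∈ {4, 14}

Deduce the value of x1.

18

Among the 7 variables, 12 fits only x2 (and all 7 values in {2, 4, 6, 12, 14, 16, 18} must be used), so x2 = 12.
Among the 6 still-open variables, 6 fits only x6 (and all 6 values in {2, 4, 6, 14, 16, 18} must be used), so x6 = 6.
The 5 still-open variables draw from only 5 values {2, 4, 14, 16, 18}, so each is used; only x1 can be 18, hence x1 = 18.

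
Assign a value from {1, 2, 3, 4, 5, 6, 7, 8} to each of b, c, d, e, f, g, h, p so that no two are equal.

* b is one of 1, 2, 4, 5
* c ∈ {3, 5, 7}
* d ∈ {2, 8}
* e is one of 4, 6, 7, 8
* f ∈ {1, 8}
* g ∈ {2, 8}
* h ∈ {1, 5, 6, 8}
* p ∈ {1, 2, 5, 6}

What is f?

1

The 8 variables draw from only 8 values {1, 2, 3, 4, 5, 6, 7, 8}, so each is used; only c can be 3, hence c = 3.
The 7 still-open variables together cover exactly {1, 2, 4, 5, 6, 7, 8} — 7 values for 7 variables — and 7 appears only in e's list, so e = 7.
The 6 still-open variables together cover exactly {1, 2, 4, 5, 6, 8} — 6 values for 6 variables — and 4 appears only in b's list, so b = 4.
d and g share exactly the 2 values {2, 8}; by pigeonhole those values go to them, so strike 2, 8 from f, h, p.
So f = 1.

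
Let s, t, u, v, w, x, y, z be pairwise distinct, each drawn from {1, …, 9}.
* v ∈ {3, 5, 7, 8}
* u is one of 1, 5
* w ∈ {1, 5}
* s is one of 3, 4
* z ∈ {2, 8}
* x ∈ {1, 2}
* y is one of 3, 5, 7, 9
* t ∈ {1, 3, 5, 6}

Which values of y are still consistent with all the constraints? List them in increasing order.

u and w between them cover only {1, 5} — a naked pair. Remove those values from t, v, x, y.
x has just one choice, so x = 2. Remove 2 from z.
z's domain is down to {8}, so z = 8. So v can't be 8.
No further eliminations apply; y can still be any of 3, 7, 9.

3, 7, 9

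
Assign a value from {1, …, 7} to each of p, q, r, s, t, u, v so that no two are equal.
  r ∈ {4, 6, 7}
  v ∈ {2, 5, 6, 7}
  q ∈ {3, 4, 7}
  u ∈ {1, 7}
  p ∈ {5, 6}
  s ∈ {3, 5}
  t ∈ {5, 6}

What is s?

3

The 7 variables together cover exactly {1, 2, 3, 4, 5, 6, 7} — 7 values for 7 variables — and 1 appears only in u's list, so u = 1.
The 6 still-open variables together cover exactly {2, 3, 4, 5, 6, 7} — 6 values for 6 variables — and 2 appears only in v's list, so v = 2.
p and t share exactly the 2 values {5, 6}; by pigeonhole those values go to them, so strike 5, 6 from r, s.
So s = 3.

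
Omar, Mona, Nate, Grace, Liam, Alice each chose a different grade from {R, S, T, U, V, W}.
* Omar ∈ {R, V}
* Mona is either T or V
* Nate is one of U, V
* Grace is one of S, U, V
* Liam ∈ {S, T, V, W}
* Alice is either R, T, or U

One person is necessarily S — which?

The 6 variables together cover exactly {R, S, T, U, V, W} — 6 values for 6 variables — and W appears only in Liam's list, so Liam = W.
Among the 5 still-open variables, S fits only Grace (and all 5 values in {R, S, T, U, V} must be used), so Grace = S.

Grace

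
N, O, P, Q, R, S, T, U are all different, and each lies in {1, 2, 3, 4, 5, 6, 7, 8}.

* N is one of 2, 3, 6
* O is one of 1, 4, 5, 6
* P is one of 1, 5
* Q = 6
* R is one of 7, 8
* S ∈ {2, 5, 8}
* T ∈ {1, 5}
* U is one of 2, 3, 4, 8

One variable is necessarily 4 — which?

Q must be 6 (only option left). Eliminate 6 elsewhere: N, O.
The 7 still-open variables together cover exactly {1, 2, 3, 4, 5, 7, 8} — 7 values for 7 variables — and 7 appears only in R's list, so R = 7.
The 2 variables P and T are confined to {1, 5}, which locks those values in; drop them from O, S.
So 4 goes to O.

O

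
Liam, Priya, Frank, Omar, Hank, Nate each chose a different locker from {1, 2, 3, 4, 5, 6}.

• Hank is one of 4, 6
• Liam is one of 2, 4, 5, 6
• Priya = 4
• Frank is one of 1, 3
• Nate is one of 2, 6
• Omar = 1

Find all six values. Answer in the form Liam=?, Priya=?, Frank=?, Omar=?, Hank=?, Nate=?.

Priya must be 4 (only option left). Eliminate 4 elsewhere: Liam, Hank.
That leaves Omar = 1. Eliminate 1 elsewhere: Frank.
Hank must be 6 (only option left). So Liam, Nate can't be 6.
That leaves Nate = 2. Eliminate 2 elsewhere: Liam.
Liam must be 5 (only option left).
Frank must be 3 (only option left).

Liam=5, Priya=4, Frank=3, Omar=1, Hank=6, Nate=2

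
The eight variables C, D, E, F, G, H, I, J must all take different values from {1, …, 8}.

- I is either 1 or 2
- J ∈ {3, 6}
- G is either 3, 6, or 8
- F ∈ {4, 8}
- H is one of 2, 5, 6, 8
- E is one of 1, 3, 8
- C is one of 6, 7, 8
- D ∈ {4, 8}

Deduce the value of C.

The 8 variables draw from only 8 values {1, 2, 3, 4, 5, 6, 7, 8}, so each is used; only H can be 5, hence H = 5.
Among the 7 still-open variables, 2 fits only I (and all 7 values in {1, 2, 3, 4, 6, 7, 8} must be used), so I = 2.
The 6 still-open variables draw from only 6 values {1, 3, 4, 6, 7, 8}, so each is used; only E can be 1, hence E = 1.
The 5 still-open variables draw from only 5 values {3, 4, 6, 7, 8}, so each is used; only C can be 7, hence C = 7.

7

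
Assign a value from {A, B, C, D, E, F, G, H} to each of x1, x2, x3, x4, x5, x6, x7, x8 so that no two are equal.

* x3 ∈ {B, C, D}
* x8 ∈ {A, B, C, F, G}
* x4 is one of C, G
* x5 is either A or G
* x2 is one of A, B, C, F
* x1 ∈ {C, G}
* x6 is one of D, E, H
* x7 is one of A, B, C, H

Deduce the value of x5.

A

Among the 8 variables, E fits only x6 (and all 8 values in {A, B, C, D, E, F, G, H} must be used), so x6 = E.
The 7 still-open variables draw from only 7 values {A, B, C, D, F, G, H}, so each is used; only x3 can be D, hence x3 = D.
Among the 6 still-open variables, H fits only x7 (and all 6 values in {A, B, C, F, G, H} must be used), so x7 = H.
x1 and x4 share exactly the 2 values {C, G}; by pigeonhole those values go to them, so strike C, G from x2, x5, x8.
So x5 = A.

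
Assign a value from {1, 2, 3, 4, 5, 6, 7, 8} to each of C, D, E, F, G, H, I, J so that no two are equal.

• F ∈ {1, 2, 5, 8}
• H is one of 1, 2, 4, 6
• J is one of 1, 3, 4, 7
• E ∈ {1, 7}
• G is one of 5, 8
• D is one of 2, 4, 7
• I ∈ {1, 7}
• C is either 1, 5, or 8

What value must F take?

The 8 variables together cover exactly {1, 2, 3, 4, 5, 6, 7, 8} — 8 values for 8 variables — and 3 appears only in J's list, so J = 3.
Among the 7 still-open variables, 6 fits only H (and all 7 values in {1, 2, 4, 5, 6, 7, 8} must be used), so H = 6.
The 6 still-open variables draw from only 6 values {1, 2, 4, 5, 7, 8}, so each is used; only D can be 4, hence D = 4.
The 5 still-open variables draw from only 5 values {1, 2, 5, 7, 8}, so each is used; only F can be 2, hence F = 2.

2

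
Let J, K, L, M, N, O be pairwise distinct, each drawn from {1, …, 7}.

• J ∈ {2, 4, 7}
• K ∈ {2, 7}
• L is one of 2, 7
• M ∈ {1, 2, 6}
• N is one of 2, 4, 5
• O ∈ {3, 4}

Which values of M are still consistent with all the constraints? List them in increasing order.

K and L between them cover only {2, 7} — a naked pair. Remove those values from J, M, N.
That leaves J = 4. Strike 4 from N, O.
N has just one choice, so N = 5.
O's domain is down to {3}, so O = 3.
No further eliminations apply; M can still be any of 1, 6.

1, 6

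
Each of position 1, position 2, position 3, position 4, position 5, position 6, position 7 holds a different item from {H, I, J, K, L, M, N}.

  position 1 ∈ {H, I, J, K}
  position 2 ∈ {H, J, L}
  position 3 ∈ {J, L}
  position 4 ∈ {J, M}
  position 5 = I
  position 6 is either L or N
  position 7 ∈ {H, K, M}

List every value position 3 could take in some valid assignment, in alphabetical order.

position 5 has just one choice, so position 5 = I. Remove I from position 1.
The 6 still-open variables together cover exactly {H, J, K, L, M, N} — 6 values for 6 variables — and N appears only in position 6's list, so position 6 = N.
No further eliminations apply; position 3 can still be any of J, L.

J, L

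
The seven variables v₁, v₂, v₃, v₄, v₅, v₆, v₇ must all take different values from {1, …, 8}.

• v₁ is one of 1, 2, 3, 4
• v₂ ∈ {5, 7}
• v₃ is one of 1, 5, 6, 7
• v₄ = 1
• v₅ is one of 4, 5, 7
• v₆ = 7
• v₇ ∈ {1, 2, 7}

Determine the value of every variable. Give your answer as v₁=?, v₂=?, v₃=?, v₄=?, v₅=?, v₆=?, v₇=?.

v₄ has just one choice, so v₄ = 1. Eliminate 1 elsewhere: v₁, v₃, v₇.
v₆ must be 7 (only option left). Eliminate 7 elsewhere: v₂, v₃, v₅, v₇.
v₇ must be 2 (only option left). Remove 2 from v₁.
That leaves v₂ = 5. Eliminate 5 elsewhere: v₃, v₅.
v₃ has just one choice, so v₃ = 6.
v₅'s domain is down to {4}, so v₅ = 4. Strike 4 from v₁.
v₁ must be 3 (only option left).

v₁=3, v₂=5, v₃=6, v₄=1, v₅=4, v₆=7, v₇=2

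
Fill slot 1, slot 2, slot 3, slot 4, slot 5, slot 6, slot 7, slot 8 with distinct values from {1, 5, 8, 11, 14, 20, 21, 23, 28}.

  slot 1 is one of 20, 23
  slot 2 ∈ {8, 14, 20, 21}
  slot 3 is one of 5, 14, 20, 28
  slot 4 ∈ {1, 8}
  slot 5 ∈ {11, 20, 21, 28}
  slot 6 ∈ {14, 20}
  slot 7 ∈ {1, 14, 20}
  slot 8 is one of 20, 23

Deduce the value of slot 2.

21

The 2 variables slot 1 and slot 8 are confined to {20, 23}, which locks those values in; drop them from slot 2, slot 3, slot 5, slot 6, slot 7.
slot 6's domain is down to {14}, so slot 6 = 14. Strike 14 from slot 2, slot 3, slot 7.
slot 7 has just one choice, so slot 7 = 1. Remove 1 from slot 4.
slot 4 has just one choice, so slot 4 = 8. Eliminate 8 elsewhere: slot 2.
So slot 2 = 21.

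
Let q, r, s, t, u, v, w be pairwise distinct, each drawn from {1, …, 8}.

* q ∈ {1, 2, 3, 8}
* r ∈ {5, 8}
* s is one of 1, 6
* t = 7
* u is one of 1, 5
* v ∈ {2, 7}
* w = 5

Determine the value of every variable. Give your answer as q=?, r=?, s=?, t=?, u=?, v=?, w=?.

t's domain is down to {7}, so t = 7. Remove 7 from v.
That leaves v = 2. So q can't be 2.
w's domain is down to {5}, so w = 5. So r, u can't be 5.
r must be 8 (only option left). So q can't be 8.
That leaves u = 1. Strike 1 from q, s.
q must be 3 (only option left).
s has just one choice, so s = 6.

q=3, r=8, s=6, t=7, u=1, v=2, w=5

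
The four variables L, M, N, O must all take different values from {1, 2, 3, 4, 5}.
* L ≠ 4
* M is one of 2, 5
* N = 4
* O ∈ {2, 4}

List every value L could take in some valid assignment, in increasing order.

N must be 4 (only option left). Strike 4 from O.
O has just one choice, so O = 2. Strike 2 from L, M.
M must be 5 (only option left). Remove 5 from L.
No further eliminations apply; L can still be any of 1, 3.

1, 3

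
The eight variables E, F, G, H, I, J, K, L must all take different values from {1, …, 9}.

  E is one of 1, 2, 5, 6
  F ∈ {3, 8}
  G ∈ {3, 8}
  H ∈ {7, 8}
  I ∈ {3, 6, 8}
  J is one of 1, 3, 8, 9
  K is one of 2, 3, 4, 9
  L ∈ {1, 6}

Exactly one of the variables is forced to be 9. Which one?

J

F and G between them cover only {3, 8} — a naked pair. Remove those values from H, I, J, K.
H has just one choice, so H = 7.
I must be 6 (only option left). Remove 6 from E, L.
L's domain is down to {1}, so L = 1. So E, J can't be 1.
So 9 goes to J.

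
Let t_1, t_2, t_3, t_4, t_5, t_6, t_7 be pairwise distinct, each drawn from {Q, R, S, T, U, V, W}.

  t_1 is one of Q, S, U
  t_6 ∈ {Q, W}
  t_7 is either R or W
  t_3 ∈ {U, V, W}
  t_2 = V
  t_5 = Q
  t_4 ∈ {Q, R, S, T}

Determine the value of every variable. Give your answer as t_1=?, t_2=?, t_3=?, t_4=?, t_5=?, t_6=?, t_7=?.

t_2 must be V (only option left). Strike V from t_3.
t_5 has just one choice, so t_5 = Q. Strike Q from t_1, t_4, t_6.
t_6 has just one choice, so t_6 = W. Eliminate W elsewhere: t_3, t_7.
t_7 must be R (only option left). Strike R from t_4.
t_3 has just one choice, so t_3 = U. Strike U from t_1.
That leaves t_1 = S. So t_4 can't be S.
That leaves t_4 = T.

t_1=S, t_2=V, t_3=U, t_4=T, t_5=Q, t_6=W, t_7=R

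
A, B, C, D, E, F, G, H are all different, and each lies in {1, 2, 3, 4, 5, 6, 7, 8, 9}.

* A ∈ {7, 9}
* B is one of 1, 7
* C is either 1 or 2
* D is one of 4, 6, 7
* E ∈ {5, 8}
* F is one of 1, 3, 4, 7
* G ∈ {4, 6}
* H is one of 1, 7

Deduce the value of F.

3

The 2 variables B and H are confined to {1, 7}, which locks those values in; drop them from A, C, D, F.
A's domain is down to {9}, so A = 9.
C has just one choice, so C = 2.
D and G between them cover only {4, 6} — a naked pair. Remove those values from F.
So F = 3.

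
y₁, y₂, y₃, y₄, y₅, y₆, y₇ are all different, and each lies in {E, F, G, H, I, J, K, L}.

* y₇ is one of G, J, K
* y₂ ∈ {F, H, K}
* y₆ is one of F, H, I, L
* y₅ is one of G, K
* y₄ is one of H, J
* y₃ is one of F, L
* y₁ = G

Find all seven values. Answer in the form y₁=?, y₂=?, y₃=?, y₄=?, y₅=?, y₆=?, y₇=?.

y₁ must be G (only option left). Eliminate G elsewhere: y₅, y₇.
That leaves y₅ = K. Eliminate K elsewhere: y₂, y₇.
y₇'s domain is down to {J}, so y₇ = J. So y₄ can't be J.
y₄ has just one choice, so y₄ = H. Strike H from y₂, y₆.
y₂ must be F (only option left). So y₃, y₆ can't be F.
That leaves y₃ = L. Strike L from y₆.
That leaves y₆ = I.

y₁=G, y₂=F, y₃=L, y₄=H, y₅=K, y₆=I, y₇=J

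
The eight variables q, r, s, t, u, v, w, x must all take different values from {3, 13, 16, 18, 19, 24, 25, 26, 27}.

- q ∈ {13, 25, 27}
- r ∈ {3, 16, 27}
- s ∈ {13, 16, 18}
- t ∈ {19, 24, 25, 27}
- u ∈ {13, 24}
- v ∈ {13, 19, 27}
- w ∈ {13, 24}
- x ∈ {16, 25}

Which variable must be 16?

The 8 variables draw from only 8 values {3, 13, 16, 18, 19, 24, 25, 27}, so each is used; only r can be 3, hence r = 3.
The 7 still-open variables draw from only 7 values {13, 16, 18, 19, 24, 25, 27}, so each is used; only s can be 18, hence s = 18.
The 6 still-open variables together cover exactly {13, 16, 19, 24, 25, 27} — 6 values for 6 variables — and 16 appears only in x's list, so x = 16.

x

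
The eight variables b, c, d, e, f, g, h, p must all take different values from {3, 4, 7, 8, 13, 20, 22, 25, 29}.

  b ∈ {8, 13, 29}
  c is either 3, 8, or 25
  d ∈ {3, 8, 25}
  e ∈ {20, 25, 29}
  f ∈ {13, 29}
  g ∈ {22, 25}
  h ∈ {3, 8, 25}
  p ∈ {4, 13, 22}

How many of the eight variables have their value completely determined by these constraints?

3

The 8 variables together cover exactly {3, 4, 8, 13, 20, 22, 25, 29} — 8 values for 8 variables — and 4 appears only in p's list, so p = 4.
The 7 still-open variables together cover exactly {3, 8, 13, 20, 22, 25, 29} — 7 values for 7 variables — and 20 appears only in e's list, so e = 20.
The 6 still-open variables together cover exactly {3, 8, 13, 22, 25, 29} — 6 values for 6 variables — and 22 appears only in g's list, so g = 22.
c, d, h share exactly the 3 values {3, 8, 25}; by pigeonhole those values go to them, so strike 3, 8, 25 from b.
Determined: e=20, g=22, p=4. The other variables each still have more than one consistent value. That makes 3.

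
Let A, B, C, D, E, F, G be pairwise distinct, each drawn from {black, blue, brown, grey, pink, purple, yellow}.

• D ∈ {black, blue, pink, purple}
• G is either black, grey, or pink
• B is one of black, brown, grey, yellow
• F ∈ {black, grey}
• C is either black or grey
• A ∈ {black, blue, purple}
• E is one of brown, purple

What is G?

pink

Among the 7 variables, yellow fits only B (and all 7 values in {black, blue, brown, grey, pink, purple, yellow} must be used), so B = yellow.
The 6 still-open variables draw from only 6 values {black, blue, brown, grey, pink, purple}, so each is used; only E can be brown, hence E = brown.
The 2 variables C and F are confined to {black, grey}, which locks those values in; drop them from A, D, G.
So G = pink.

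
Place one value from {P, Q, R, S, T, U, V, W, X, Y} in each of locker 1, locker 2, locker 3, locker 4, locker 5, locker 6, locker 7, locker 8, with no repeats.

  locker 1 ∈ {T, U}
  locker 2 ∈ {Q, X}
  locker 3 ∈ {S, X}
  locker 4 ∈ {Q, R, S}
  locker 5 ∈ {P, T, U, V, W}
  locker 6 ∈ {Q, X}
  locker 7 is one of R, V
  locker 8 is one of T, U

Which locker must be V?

locker 1 and locker 8 between them cover only {T, U} — a naked pair. Remove those values from locker 5.
locker 2 and locker 6 share exactly the 2 values {Q, X}; by pigeonhole those values go to them, so strike Q, X from locker 3, locker 4.
locker 3 must be S (only option left). Eliminate S elsewhere: locker 4.
locker 4's domain is down to {R}, so locker 4 = R. Remove R from locker 7.
So V goes to locker 7.

locker 7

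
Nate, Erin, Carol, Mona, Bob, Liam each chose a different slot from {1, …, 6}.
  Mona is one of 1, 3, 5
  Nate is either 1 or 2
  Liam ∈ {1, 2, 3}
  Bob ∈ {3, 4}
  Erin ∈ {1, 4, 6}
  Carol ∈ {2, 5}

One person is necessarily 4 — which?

The 6 variables draw from only 6 values {1, 2, 3, 4, 5, 6}, so each is used; only Erin can be 6, hence Erin = 6.
The 5 still-open variables together cover exactly {1, 2, 3, 4, 5} — 5 values for 5 variables — and 4 appears only in Bob's list, so Bob = 4.

Bob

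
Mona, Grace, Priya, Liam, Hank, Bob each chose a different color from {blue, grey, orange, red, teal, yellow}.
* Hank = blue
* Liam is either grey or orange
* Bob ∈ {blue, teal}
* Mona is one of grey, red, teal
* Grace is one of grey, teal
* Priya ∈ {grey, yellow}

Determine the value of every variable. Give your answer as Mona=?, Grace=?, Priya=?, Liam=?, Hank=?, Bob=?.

Mona=red, Grace=grey, Priya=yellow, Liam=orange, Hank=blue, Bob=teal

Hank's domain is down to {blue}, so Hank = blue. Eliminate blue elsewhere: Bob.
Bob has just one choice, so Bob = teal. So Mona, Grace can't be teal.
That leaves Grace = grey. Strike grey from Mona, Priya, Liam.
That leaves Priya = yellow.
Liam has just one choice, so Liam = orange.
Mona's domain is down to {red}, so Mona = red.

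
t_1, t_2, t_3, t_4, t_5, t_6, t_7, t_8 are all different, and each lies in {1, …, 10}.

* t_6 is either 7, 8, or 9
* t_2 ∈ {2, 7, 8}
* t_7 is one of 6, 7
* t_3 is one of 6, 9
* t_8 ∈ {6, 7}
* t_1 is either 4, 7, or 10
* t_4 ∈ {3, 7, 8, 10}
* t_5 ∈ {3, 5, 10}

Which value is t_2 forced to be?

t_7 and t_8 between them cover only {6, 7} — a naked pair. Remove those values from t_1, t_2, t_3, t_4, t_6.
t_3 must be 9 (only option left). Remove 9 from t_6.
That leaves t_6 = 8. Eliminate 8 elsewhere: t_2, t_4.
So t_2 = 2.

2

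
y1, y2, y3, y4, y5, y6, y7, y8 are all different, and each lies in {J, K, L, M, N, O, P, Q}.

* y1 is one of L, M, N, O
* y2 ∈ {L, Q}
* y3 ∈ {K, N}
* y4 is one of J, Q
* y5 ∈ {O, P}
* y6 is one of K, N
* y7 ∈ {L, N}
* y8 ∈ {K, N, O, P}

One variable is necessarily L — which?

y7

Among the 8 variables, J fits only y4 (and all 8 values in {J, K, L, M, N, O, P, Q} must be used), so y4 = J.
Among the 7 still-open variables, M fits only y1 (and all 7 values in {K, L, M, N, O, P, Q} must be used), so y1 = M.
The 6 still-open variables draw from only 6 values {K, L, N, O, P, Q}, so each is used; only y2 can be Q, hence y2 = Q.
Among the 5 still-open variables, L fits only y7 (and all 5 values in {K, L, N, O, P} must be used), so y7 = L.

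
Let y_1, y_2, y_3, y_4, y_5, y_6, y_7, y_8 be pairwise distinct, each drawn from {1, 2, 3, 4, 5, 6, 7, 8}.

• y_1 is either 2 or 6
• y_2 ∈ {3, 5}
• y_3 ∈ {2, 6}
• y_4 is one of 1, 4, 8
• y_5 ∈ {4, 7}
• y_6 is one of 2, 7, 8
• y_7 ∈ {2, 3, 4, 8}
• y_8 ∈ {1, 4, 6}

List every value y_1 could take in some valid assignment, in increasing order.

Among the 8 variables, 5 fits only y_2 (and all 8 values in {1, 2, 3, 4, 5, 6, 7, 8} must be used), so y_2 = 5.
The 7 still-open variables draw from only 7 values {1, 2, 3, 4, 6, 7, 8}, so each is used; only y_7 can be 3, hence y_7 = 3.
y_1 and y_3 between them cover only {2, 6} — a naked pair. Remove those values from y_6, y_8.
No further eliminations apply; y_1 can still be any of 2, 6.

2, 6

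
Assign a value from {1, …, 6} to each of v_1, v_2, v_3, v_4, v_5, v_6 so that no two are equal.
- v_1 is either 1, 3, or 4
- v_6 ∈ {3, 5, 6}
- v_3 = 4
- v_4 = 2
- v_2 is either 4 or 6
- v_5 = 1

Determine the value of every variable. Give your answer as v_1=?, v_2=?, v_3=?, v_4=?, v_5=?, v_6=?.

v_3 has just one choice, so v_3 = 4. Remove 4 from v_1, v_2.
v_4's domain is down to {2}, so v_4 = 2.
v_5's domain is down to {1}, so v_5 = 1. Eliminate 1 elsewhere: v_1.
v_1 must be 3 (only option left). Eliminate 3 elsewhere: v_6.
v_2 has just one choice, so v_2 = 6. Remove 6 from v_6.
That leaves v_6 = 5.

v_1=3, v_2=6, v_3=4, v_4=2, v_5=1, v_6=5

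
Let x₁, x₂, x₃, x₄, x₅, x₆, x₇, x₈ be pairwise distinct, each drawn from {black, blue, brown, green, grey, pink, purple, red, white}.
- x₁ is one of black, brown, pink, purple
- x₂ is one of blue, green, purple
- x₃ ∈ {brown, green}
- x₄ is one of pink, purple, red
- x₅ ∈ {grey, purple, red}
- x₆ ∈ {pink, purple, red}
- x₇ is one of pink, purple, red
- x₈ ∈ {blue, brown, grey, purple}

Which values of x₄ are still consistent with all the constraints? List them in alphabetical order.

pink, purple, red

Among the 8 variables, black fits only x₁ (and all 8 values in {black, blue, brown, green, grey, pink, purple, red} must be used), so x₁ = black.
x₄, x₆, x₇ between them cover only {pink, purple, red} — a naked triple. Remove those values from x₂, x₅, x₈.
x₅ has just one choice, so x₅ = grey. So x₈ can't be grey.
No further eliminations apply; x₄ can still be any of pink, purple, red.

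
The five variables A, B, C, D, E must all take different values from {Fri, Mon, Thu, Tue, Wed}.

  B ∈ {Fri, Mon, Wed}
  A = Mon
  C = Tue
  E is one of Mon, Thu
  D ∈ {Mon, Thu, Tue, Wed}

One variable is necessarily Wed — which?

D

A has just one choice, so A = Mon. Strike Mon from B, D, E.
C must be Tue (only option left). Remove Tue from D.
E must be Thu (only option left). So D can't be Thu.
So Wed goes to D.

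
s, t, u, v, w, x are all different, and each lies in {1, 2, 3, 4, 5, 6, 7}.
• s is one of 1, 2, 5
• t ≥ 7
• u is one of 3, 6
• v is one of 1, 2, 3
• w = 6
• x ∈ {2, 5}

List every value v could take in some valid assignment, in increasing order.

t's domain is down to {7}, so t = 7.
w must be 6 (only option left). Remove 6 from u.
u must be 3 (only option left). Eliminate 3 elsewhere: v.
No further eliminations apply; v can still be any of 1, 2.

1, 2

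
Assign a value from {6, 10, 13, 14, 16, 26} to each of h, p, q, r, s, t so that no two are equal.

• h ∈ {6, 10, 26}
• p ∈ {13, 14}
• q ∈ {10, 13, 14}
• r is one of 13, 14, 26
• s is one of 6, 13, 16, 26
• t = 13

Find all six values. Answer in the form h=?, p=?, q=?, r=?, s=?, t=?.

t must be 13 (only option left). Eliminate 13 elsewhere: p, q, r, s.
That leaves p = 14. So q, r can't be 14.
That leaves q = 10. Remove 10 from h.
r must be 26 (only option left). Eliminate 26 elsewhere: h, s.
h's domain is down to {6}, so h = 6. Eliminate 6 elsewhere: s.
s's domain is down to {16}, so s = 16.

h=6, p=14, q=10, r=26, s=16, t=13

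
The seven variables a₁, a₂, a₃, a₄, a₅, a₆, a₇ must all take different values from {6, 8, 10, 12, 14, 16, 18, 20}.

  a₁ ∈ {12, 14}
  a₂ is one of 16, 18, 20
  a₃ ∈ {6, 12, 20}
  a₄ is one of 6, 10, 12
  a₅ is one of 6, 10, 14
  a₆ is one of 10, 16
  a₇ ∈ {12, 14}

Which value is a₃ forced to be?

The 7 variables draw from only 7 values {6, 10, 12, 14, 16, 18, 20}, so each is used; only a₂ can be 18, hence a₂ = 18.
Among the 6 still-open variables, 16 fits only a₆ (and all 6 values in {6, 10, 12, 14, 16, 20} must be used), so a₆ = 16.
Among the 5 still-open variables, 20 fits only a₃ (and all 5 values in {6, 10, 12, 14, 20} must be used), so a₃ = 20.

20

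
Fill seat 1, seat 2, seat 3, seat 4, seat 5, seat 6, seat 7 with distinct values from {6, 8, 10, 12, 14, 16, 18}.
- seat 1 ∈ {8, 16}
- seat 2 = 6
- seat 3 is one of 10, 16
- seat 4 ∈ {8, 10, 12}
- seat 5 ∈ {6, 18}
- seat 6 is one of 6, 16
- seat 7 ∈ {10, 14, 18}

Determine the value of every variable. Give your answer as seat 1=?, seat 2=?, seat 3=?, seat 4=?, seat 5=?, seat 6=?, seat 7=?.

seat 1=8, seat 2=6, seat 3=10, seat 4=12, seat 5=18, seat 6=16, seat 7=14

seat 2 must be 6 (only option left). So seat 5, seat 6 can't be 6.
seat 5's domain is down to {18}, so seat 5 = 18. Remove 18 from seat 7.
seat 6's domain is down to {16}, so seat 6 = 16. Strike 16 from seat 1, seat 3.
seat 1 must be 8 (only option left). Eliminate 8 elsewhere: seat 4.
seat 3's domain is down to {10}, so seat 3 = 10. So seat 4, seat 7 can't be 10.
seat 4's domain is down to {12}, so seat 4 = 12.
seat 7 must be 14 (only option left).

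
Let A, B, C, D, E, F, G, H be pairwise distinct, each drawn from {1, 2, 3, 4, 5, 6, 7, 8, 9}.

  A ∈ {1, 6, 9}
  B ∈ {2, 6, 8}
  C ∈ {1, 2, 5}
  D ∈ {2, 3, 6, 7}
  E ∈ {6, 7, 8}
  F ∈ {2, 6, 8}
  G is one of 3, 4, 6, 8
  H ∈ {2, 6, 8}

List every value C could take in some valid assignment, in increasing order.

B, F, H share exactly the 3 values {2, 6, 8}; by pigeonhole those values go to them, so strike 2, 6, 8 from A, C, D, E, G.
E must be 7 (only option left). Strike 7 from D.
D's domain is down to {3}, so D = 3. Strike 3 from G.
G has just one choice, so G = 4.
No further eliminations apply; C can still be any of 1, 5.

1, 5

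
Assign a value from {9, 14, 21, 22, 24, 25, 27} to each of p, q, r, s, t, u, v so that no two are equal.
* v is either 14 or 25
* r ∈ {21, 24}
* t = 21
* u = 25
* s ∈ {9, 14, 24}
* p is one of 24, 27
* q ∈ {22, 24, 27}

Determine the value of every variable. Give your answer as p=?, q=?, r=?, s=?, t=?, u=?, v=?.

p=27, q=22, r=24, s=9, t=21, u=25, v=14

t's domain is down to {21}, so t = 21. Eliminate 21 elsewhere: r.
u's domain is down to {25}, so u = 25. Strike 25 from v.
v has just one choice, so v = 14. Eliminate 14 elsewhere: s.
r has just one choice, so r = 24. Remove 24 from p, q, s.
That leaves s = 9.
That leaves p = 27. Eliminate 27 elsewhere: q.
q has just one choice, so q = 22.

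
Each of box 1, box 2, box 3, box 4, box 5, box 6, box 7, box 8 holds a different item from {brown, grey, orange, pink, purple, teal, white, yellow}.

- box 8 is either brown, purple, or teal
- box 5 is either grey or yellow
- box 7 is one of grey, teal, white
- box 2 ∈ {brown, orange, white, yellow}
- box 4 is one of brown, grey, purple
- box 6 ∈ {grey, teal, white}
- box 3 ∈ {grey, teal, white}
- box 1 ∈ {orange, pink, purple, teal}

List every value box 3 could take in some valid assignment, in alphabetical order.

grey, teal, white

The 8 variables together cover exactly {brown, grey, orange, pink, purple, teal, white, yellow} — 8 values for 8 variables — and pink appears only in box 1's list, so box 1 = pink.
The 7 still-open variables draw from only 7 values {brown, grey, orange, purple, teal, white, yellow}, so each is used; only box 2 can be orange, hence box 2 = orange.
Among the 6 still-open variables, yellow fits only box 5 (and all 6 values in {brown, grey, purple, teal, white, yellow} must be used), so box 5 = yellow.
box 3, box 6, box 7 between them cover only {grey, teal, white} — a naked triple. Remove those values from box 4, box 8.
No further eliminations apply; box 3 can still be any of grey, teal, white.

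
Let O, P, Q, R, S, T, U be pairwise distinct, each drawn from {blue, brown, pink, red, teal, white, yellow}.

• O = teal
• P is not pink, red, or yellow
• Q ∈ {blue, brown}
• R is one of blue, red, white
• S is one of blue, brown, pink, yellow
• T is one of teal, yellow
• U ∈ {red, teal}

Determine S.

pink

O has just one choice, so O = teal. Eliminate teal elsewhere: P, T, U.
T's domain is down to {yellow}, so T = yellow. Eliminate yellow elsewhere: S.
U has just one choice, so U = red. Remove red from R.
The 4 still-open variables together cover exactly {blue, brown, pink, white} — 4 values for 4 variables — and pink appears only in S's list, so S = pink.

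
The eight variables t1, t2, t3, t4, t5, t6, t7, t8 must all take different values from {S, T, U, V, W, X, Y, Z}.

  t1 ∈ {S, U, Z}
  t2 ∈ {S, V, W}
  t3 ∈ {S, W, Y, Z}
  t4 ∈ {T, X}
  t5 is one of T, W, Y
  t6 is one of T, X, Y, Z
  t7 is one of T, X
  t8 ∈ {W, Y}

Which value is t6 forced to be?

The 8 variables draw from only 8 values {S, T, U, V, W, X, Y, Z}, so each is used; only t1 can be U, hence t1 = U.
The 7 still-open variables draw from only 7 values {S, T, V, W, X, Y, Z}, so each is used; only t2 can be V, hence t2 = V.
The 6 still-open variables together cover exactly {S, T, W, X, Y, Z} — 6 values for 6 variables — and S appears only in t3's list, so t3 = S.
The 5 still-open variables together cover exactly {T, W, X, Y, Z} — 5 values for 5 variables — and Z appears only in t6's list, so t6 = Z.

Z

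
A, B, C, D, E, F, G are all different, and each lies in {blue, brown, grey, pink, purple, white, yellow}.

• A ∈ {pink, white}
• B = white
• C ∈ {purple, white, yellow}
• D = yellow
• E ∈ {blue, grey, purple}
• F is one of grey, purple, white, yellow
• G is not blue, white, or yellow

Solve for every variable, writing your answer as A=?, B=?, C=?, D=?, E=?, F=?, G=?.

A=pink, B=white, C=purple, D=yellow, E=blue, F=grey, G=brown

B's domain is down to {white}, so B = white. Eliminate white elsewhere: A, C, F.
D must be yellow (only option left). Remove yellow from C, F.
That leaves A = pink. Eliminate pink elsewhere: G.
That leaves C = purple. So E, F, G can't be purple.
That leaves F = grey. Remove grey from E, G.
G has just one choice, so G = brown.
E's domain is down to {blue}, so E = blue.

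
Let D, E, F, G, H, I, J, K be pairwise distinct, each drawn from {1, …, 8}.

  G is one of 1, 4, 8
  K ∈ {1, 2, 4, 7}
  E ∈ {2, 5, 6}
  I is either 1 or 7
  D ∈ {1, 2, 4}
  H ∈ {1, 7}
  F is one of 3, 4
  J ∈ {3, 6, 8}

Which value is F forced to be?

3

Among the 8 variables, 5 fits only E (and all 8 values in {1, 2, 3, 4, 5, 6, 7, 8} must be used), so E = 5.
The 7 still-open variables together cover exactly {1, 2, 3, 4, 6, 7, 8} — 7 values for 7 variables — and 6 appears only in J's list, so J = 6.
The 6 still-open variables draw from only 6 values {1, 2, 3, 4, 7, 8}, so each is used; only F can be 3, hence F = 3.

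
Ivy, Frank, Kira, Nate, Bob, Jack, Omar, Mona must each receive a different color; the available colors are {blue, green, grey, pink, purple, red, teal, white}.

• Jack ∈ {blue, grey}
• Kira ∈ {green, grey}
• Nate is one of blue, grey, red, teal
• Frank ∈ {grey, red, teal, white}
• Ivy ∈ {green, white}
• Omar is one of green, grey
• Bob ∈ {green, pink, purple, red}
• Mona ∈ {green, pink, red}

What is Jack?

Among the 8 variables, purple fits only Bob (and all 8 values in {blue, green, grey, pink, purple, red, teal, white} must be used), so Bob = purple.
Among the 7 still-open variables, pink fits only Mona (and all 7 values in {blue, green, grey, pink, red, teal, white} must be used), so Mona = pink.
Kira and Omar between them cover only {green, grey} — a naked pair. Remove those values from Ivy, Frank, Nate, Jack.
So Jack = blue.

blue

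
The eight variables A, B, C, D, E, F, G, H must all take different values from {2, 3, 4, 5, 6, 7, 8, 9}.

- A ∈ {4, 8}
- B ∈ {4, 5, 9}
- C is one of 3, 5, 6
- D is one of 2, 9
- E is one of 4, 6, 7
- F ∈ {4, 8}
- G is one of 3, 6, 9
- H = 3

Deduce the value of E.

7

H has just one choice, so H = 3. Eliminate 3 elsewhere: C, G.
The 7 still-open variables together cover exactly {2, 4, 5, 6, 7, 8, 9} — 7 values for 7 variables — and 2 appears only in D's list, so D = 2.
The 6 still-open variables draw from only 6 values {4, 5, 6, 7, 8, 9}, so each is used; only E can be 7, hence E = 7.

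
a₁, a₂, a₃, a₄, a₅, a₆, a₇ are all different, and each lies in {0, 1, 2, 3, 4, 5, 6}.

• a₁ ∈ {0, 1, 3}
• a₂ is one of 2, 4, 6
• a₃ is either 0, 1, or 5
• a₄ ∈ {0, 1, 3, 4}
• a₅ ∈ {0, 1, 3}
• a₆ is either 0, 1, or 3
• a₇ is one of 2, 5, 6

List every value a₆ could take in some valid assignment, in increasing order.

The 3 variables a₁, a₅, a₆ are confined to {0, 1, 3}, which locks those values in; drop them from a₃, a₄.
a₃ has just one choice, so a₃ = 5. Eliminate 5 elsewhere: a₇.
That leaves a₄ = 4. So a₂ can't be 4.
No further eliminations apply; a₆ can still be any of 0, 1, 3.

0, 1, 3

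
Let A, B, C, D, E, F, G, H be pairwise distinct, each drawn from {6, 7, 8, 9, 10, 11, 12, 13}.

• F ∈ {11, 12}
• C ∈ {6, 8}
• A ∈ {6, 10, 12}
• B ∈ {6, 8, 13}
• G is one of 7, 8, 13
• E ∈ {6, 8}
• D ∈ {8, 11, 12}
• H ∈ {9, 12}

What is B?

13

Among the 8 variables, 7 fits only G (and all 8 values in {6, 7, 8, 9, 10, 11, 12, 13} must be used), so G = 7.
Among the 7 still-open variables, 9 fits only H (and all 7 values in {6, 8, 9, 10, 11, 12, 13} must be used), so H = 9.
Among the 6 still-open variables, 10 fits only A (and all 6 values in {6, 8, 10, 11, 12, 13} must be used), so A = 10.
The 5 still-open variables together cover exactly {6, 8, 11, 12, 13} — 5 values for 5 variables — and 13 appears only in B's list, so B = 13.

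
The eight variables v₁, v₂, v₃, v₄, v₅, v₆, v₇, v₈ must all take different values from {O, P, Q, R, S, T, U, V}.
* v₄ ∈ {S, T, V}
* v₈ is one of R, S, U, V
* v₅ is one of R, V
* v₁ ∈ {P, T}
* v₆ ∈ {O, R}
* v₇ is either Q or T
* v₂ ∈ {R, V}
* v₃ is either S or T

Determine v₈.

U

Among the 8 variables, O fits only v₆ (and all 8 values in {O, P, Q, R, S, T, U, V} must be used), so v₆ = O.
The 7 still-open variables draw from only 7 values {P, Q, R, S, T, U, V}, so each is used; only v₁ can be P, hence v₁ = P.
The 6 still-open variables together cover exactly {Q, R, S, T, U, V} — 6 values for 6 variables — and Q appears only in v₇'s list, so v₇ = Q.
Among the 5 still-open variables, U fits only v₈ (and all 5 values in {R, S, T, U, V} must be used), so v₈ = U.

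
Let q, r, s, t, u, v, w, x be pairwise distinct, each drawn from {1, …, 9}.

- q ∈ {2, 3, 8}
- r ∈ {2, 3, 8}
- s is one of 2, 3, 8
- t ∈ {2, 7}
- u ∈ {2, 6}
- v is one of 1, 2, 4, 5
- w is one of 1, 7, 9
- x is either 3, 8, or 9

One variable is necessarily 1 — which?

w

The 3 variables q, r, s are confined to {2, 3, 8}, which locks those values in; drop them from t, u, v, x.
t must be 7 (only option left). So w can't be 7.
u must be 6 (only option left).
x's domain is down to {9}, so x = 9. Eliminate 9 elsewhere: w.
So 1 goes to w.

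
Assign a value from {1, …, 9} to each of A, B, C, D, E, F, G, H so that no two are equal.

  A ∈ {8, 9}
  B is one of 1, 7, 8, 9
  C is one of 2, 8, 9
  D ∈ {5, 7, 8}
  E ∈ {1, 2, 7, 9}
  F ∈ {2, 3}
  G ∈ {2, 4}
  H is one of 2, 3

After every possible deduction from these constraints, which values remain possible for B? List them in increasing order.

The 8 variables together cover exactly {1, 2, 3, 4, 5, 7, 8, 9} — 8 values for 8 variables — and 4 appears only in G's list, so G = 4.
Among the 7 still-open variables, 5 fits only D (and all 7 values in {1, 2, 3, 5, 7, 8, 9} must be used), so D = 5.
F and H between them cover only {2, 3} — a naked pair. Remove those values from C, E.
A and C share exactly the 2 values {8, 9}; by pigeonhole those values go to them, so strike 8, 9 from B, E.
No further eliminations apply; B can still be any of 1, 7.

1, 7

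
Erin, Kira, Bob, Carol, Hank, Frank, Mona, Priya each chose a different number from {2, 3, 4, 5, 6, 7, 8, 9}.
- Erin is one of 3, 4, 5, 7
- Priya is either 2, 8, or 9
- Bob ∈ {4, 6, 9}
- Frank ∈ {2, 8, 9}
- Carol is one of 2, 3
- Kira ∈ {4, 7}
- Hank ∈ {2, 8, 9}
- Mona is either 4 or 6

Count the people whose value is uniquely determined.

The 8 variables together cover exactly {2, 3, 4, 5, 6, 7, 8, 9} — 8 values for 8 variables — and 5 appears only in Erin's list, so Erin = 5.
The 7 still-open variables together cover exactly {2, 3, 4, 6, 7, 8, 9} — 7 values for 7 variables — and 3 appears only in Carol's list, so Carol = 3.
Among the 6 still-open variables, 7 fits only Kira (and all 6 values in {2, 4, 6, 7, 8, 9} must be used), so Kira = 7.
Hank, Frank, Priya between them cover only {2, 8, 9} — a naked triple. Remove those values from Bob.
Determined: Erin=5, Kira=7, Carol=3. The other people each still have more than one consistent value. That makes 3.

3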